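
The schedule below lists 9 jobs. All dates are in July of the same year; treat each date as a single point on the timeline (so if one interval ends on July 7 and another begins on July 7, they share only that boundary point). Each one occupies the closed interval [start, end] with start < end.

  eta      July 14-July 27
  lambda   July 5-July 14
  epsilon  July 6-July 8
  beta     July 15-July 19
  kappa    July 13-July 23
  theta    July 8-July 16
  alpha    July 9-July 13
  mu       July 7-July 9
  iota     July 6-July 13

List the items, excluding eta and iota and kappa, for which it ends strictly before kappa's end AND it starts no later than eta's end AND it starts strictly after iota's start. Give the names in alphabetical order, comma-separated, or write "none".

Conditions: its end is strictly before kappa's end (X.end < July 23) AND its start is no later than eta's end (X.start <= July 27) AND its start is strictly after iota's start (X.start > July 6).
alpha: end July 13 < July 23? ✓; start July 9 <= July 27? ✓; start July 9 > July 6? ✓ → yes.
beta: end July 19 < July 23? ✓; start July 15 <= July 27? ✓; start July 15 > July 6? ✓ → yes.
epsilon: end July 8 < July 23? ✓; start July 6 <= July 27? ✓; start July 6 > July 6? ✗ → no.
lambda: end July 14 < July 23? ✓; start July 5 <= July 27? ✓; start July 5 > July 6? ✗ → no.
mu: end July 9 < July 23? ✓; start July 7 <= July 27? ✓; start July 7 > July 6? ✓ → yes.
theta: end July 16 < July 23? ✓; start July 8 <= July 27? ✓; start July 8 > July 6? ✓ → yes.
Result: alpha, beta, mu, theta.

alpha, beta, mu, theta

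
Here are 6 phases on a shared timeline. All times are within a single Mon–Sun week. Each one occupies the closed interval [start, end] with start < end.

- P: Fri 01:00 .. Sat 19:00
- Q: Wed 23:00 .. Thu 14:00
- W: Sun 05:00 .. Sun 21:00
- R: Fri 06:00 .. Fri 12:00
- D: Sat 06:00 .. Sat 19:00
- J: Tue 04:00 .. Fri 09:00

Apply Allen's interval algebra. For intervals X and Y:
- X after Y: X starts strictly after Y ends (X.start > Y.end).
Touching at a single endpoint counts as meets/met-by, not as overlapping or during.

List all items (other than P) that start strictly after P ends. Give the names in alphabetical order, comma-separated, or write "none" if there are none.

Target P = [Fri 01:00, Sat 19:00].
D [Sat 06:00, Sat 19:00] → finishes → no.
J [Tue 04:00, Fri 09:00] → overlaps → no.
Q [Wed 23:00, Thu 14:00] → before → no.
R [Fri 06:00, Fri 12:00] → during → no.
W [Sun 05:00, Sun 21:00] → after → yes.
Result: W.

W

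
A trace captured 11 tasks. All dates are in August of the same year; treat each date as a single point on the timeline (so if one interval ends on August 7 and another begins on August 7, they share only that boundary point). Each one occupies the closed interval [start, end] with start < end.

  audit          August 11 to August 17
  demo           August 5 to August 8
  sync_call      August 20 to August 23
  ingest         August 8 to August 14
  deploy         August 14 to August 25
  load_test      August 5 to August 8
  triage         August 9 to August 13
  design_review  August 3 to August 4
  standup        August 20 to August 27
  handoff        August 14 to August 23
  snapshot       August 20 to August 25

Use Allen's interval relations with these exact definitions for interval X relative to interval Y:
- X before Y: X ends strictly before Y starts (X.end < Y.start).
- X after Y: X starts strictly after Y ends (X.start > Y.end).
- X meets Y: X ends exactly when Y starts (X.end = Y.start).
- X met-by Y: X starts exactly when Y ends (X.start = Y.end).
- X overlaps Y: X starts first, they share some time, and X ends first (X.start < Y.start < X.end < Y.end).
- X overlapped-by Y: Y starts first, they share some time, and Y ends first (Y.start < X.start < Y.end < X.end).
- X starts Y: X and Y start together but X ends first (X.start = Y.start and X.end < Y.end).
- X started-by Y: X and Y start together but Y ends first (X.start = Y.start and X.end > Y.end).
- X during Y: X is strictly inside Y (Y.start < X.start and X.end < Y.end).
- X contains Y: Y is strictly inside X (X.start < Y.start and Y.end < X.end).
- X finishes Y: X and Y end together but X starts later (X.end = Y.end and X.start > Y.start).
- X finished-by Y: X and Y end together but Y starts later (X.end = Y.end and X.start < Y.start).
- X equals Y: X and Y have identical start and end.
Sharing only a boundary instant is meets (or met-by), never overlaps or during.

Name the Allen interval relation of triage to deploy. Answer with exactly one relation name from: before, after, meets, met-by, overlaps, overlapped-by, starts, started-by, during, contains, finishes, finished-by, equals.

triage = [August 9, August 13]; deploy = [August 14, August 25].
Compare endpoints: triage.start < deploy.start, triage.start < deploy.end, triage.end < deploy.start, triage.end < deploy.end.
That pattern is 'before'.

before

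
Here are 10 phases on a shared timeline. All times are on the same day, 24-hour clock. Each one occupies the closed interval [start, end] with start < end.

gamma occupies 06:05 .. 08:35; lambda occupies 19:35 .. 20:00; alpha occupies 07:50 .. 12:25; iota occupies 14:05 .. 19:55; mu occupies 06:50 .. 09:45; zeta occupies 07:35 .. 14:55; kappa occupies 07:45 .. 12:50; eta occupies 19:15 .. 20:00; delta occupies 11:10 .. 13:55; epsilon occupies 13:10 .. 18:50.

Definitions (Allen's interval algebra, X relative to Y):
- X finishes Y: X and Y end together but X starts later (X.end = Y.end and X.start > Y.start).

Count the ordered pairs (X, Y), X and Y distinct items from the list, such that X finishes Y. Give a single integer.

Checking all 90 ordered pairs for relation 'finishes'; matching pairs in alphabetical order:
(lambda, eta): lambda finishes eta ✓
Count: 1.

1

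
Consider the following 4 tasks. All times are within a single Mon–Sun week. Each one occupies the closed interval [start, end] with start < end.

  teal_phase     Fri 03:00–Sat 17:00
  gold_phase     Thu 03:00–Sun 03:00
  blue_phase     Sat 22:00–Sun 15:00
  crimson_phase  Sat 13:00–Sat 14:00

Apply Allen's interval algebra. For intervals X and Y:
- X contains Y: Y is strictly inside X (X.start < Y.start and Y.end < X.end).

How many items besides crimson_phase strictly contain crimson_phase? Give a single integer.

Target crimson_phase = [Sat 13:00, Sat 14:00].
blue_phase [Sat 22:00, Sun 15:00] → after → no.
gold_phase [Thu 03:00, Sun 03:00] → contains → counts.
teal_phase [Fri 03:00, Sat 17:00] → contains → counts.
Total: 2.

2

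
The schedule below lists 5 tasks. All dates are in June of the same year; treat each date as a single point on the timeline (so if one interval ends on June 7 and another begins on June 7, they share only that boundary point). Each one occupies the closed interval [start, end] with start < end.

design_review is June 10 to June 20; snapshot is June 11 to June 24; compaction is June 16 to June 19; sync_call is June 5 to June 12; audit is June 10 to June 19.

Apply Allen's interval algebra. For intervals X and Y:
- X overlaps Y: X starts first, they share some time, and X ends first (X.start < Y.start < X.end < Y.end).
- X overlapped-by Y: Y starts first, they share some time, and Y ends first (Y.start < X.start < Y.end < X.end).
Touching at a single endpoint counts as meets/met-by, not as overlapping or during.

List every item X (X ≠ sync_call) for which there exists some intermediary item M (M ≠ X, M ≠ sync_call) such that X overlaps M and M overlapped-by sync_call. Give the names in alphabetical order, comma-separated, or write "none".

Target sync_call = [June 5, June 12].
Intermediaries M with M overlapped-by sync_call: audit, design_review, snapshot.
Via audit — items with X overlaps audit: none.
Via design_review — items with X overlaps design_review: none.
Via snapshot — items with X overlaps snapshot: audit, design_review.
Union: audit, design_review.

audit, design_review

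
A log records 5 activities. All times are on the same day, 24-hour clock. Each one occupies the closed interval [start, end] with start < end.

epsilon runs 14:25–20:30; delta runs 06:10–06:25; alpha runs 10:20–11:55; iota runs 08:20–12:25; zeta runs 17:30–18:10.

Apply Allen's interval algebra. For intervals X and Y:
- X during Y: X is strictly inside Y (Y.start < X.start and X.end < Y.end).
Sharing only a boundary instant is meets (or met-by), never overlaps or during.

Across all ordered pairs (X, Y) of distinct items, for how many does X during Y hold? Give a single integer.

2

Checking all 20 ordered pairs for relation 'during'; matching pairs in alphabetical order:
(alpha, iota): alpha during iota ✓
(zeta, epsilon): zeta during epsilon ✓
Count: 2.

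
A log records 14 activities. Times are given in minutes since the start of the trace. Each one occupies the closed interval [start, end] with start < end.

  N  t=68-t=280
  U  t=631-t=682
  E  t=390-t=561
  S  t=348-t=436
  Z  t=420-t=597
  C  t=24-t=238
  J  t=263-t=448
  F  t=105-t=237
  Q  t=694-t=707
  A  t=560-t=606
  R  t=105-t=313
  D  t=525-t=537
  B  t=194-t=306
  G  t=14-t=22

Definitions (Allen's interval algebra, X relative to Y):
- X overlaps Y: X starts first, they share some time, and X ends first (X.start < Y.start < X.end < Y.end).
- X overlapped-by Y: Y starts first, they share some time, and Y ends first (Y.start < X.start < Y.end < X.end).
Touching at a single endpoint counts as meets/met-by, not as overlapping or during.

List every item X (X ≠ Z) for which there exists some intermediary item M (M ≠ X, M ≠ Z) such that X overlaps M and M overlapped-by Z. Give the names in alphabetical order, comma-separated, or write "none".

E

Target Z = [t=420, t=597].
Intermediaries M with M overlapped-by Z: A.
Via A — items with X overlaps A: E.
Union: E.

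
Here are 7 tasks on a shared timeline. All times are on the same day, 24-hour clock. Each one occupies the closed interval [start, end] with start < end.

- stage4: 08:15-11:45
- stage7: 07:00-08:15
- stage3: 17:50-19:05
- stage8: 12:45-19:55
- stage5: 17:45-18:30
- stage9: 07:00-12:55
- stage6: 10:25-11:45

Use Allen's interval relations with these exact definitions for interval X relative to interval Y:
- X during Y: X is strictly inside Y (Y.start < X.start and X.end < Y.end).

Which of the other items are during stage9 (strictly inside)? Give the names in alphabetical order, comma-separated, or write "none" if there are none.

Target stage9 = [07:00, 12:55].
stage3 [17:50, 19:05] → after → no.
stage4 [08:15, 11:45] → during → yes.
stage5 [17:45, 18:30] → after → no.
stage6 [10:25, 11:45] → during → yes.
stage7 [07:00, 08:15] → starts → no.
stage8 [12:45, 19:55] → overlapped-by → no.
Result: stage4, stage6.

stage4, stage6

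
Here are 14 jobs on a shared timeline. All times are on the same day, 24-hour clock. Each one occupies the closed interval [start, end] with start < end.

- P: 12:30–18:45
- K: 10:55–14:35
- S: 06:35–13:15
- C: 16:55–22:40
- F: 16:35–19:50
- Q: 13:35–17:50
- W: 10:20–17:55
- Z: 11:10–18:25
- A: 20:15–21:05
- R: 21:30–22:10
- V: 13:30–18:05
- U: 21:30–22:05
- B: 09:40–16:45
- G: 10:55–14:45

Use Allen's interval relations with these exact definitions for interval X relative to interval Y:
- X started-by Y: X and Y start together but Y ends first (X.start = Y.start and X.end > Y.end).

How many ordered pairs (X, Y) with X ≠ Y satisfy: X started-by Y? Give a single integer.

Checking all 182 ordered pairs for relation 'started-by'; matching pairs in alphabetical order:
(G, K): G started-by K ✓
(R, U): R started-by U ✓
Count: 2.

2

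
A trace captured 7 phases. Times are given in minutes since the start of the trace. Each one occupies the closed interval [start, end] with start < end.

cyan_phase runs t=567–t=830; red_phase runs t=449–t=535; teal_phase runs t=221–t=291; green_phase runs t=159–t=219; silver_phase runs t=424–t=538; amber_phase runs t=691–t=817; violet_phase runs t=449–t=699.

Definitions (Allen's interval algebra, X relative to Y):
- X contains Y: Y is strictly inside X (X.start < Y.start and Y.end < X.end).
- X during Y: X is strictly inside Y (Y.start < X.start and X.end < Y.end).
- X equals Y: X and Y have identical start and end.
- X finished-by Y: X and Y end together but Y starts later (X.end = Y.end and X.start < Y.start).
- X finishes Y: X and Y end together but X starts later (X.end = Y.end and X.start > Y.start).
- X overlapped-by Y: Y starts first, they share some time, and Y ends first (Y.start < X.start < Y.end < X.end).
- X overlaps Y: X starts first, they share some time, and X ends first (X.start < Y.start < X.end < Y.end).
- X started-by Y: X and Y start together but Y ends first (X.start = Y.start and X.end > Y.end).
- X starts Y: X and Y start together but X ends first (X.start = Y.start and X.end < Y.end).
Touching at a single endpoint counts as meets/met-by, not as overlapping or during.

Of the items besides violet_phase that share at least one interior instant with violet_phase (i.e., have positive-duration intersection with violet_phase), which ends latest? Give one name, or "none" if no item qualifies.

Target violet_phase = [t=449, t=699].
amber_phase [t=691, t=817] → overlapped-by → candidate.
cyan_phase [t=567, t=830] → overlapped-by → candidate.
green_phase [t=159, t=219] → before → excluded.
red_phase [t=449, t=535] → starts → candidate.
silver_phase [t=424, t=538] → overlaps → candidate.
teal_phase [t=221, t=291] → before → excluded.
Among candidates, latest end is t=830 → cyan_phase.

cyan_phase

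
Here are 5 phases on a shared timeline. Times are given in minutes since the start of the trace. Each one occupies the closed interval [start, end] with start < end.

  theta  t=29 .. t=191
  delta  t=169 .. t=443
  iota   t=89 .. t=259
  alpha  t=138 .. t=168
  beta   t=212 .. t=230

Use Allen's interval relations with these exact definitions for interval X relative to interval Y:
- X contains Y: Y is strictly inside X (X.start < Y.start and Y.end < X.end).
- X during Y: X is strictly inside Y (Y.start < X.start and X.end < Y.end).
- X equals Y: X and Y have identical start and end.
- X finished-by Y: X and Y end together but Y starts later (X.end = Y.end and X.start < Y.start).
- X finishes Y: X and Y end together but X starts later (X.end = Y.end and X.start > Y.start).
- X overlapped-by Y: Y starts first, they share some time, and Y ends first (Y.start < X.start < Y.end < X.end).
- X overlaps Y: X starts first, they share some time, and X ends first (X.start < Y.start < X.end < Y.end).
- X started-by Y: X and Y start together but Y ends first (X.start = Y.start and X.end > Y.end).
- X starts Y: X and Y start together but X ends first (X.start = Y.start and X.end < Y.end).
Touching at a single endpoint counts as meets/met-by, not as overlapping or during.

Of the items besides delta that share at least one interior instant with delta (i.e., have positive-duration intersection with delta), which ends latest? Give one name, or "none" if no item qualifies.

iota

Target delta = [t=169, t=443].
alpha [t=138, t=168] → before → excluded.
beta [t=212, t=230] → during → candidate.
iota [t=89, t=259] → overlaps → candidate.
theta [t=29, t=191] → overlaps → candidate.
Among candidates, latest end is t=259 → iota.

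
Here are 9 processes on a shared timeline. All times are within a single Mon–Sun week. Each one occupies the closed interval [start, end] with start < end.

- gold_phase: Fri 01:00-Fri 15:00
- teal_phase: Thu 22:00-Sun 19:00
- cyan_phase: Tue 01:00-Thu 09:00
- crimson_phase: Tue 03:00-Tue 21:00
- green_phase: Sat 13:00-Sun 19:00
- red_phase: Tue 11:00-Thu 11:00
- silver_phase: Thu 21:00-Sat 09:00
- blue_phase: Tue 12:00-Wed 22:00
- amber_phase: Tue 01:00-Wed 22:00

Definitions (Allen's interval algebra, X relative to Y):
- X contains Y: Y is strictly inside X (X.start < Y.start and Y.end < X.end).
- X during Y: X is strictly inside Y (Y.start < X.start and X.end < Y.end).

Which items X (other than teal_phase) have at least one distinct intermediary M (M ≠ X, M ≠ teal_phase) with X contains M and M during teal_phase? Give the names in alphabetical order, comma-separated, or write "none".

Target teal_phase = [Thu 22:00, Sun 19:00].
Intermediaries M with M during teal_phase: gold_phase.
Via gold_phase — items with X contains gold_phase: silver_phase.
Union: silver_phase.

silver_phase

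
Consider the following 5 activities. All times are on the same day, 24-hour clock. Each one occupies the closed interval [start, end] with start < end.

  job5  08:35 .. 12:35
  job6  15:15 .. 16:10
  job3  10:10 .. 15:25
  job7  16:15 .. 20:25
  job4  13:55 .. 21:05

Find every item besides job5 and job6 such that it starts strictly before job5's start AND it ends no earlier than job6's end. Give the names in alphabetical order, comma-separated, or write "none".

none

Conditions: its start is strictly before job5's start (X.start < 08:35) AND its end is no earlier than job6's end (X.end >= 16:10).
job3: start 10:10 < 08:35? ✗; end 15:25 >= 16:10? ✗ → no.
job4: start 13:55 < 08:35? ✗; end 21:05 >= 16:10? ✓ → no.
job7: start 16:15 < 08:35? ✗; end 20:25 >= 16:10? ✓ → no.
Result: none.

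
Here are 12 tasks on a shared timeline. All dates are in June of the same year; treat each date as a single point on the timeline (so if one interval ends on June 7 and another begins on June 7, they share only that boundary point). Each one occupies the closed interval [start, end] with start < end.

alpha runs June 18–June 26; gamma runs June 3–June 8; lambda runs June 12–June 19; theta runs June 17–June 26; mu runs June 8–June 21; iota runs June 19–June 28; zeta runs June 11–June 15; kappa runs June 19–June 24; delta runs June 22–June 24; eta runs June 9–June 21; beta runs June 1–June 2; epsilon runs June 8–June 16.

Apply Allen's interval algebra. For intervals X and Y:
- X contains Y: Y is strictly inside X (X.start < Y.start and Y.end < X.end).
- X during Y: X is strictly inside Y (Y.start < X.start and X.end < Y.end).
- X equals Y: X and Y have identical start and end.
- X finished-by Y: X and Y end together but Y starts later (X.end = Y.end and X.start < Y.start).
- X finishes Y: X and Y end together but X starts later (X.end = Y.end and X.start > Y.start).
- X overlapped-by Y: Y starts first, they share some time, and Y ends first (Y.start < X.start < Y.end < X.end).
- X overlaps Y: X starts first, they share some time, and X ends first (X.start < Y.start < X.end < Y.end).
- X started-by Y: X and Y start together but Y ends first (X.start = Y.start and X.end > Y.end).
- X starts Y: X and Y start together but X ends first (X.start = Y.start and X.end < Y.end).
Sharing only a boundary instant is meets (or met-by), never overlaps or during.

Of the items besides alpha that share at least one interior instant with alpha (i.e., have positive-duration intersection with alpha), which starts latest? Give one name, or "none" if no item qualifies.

Target alpha = [June 18, June 26].
beta [June 1, June 2] → before → excluded.
delta [June 22, June 24] → during → candidate.
epsilon [June 8, June 16] → before → excluded.
eta [June 9, June 21] → overlaps → candidate.
gamma [June 3, June 8] → before → excluded.
iota [June 19, June 28] → overlapped-by → candidate.
kappa [June 19, June 24] → during → candidate.
lambda [June 12, June 19] → overlaps → candidate.
mu [June 8, June 21] → overlaps → candidate.
theta [June 17, June 26] → finished-by → candidate.
zeta [June 11, June 15] → before → excluded.
Among candidates, latest start is June 22 → delta.

delta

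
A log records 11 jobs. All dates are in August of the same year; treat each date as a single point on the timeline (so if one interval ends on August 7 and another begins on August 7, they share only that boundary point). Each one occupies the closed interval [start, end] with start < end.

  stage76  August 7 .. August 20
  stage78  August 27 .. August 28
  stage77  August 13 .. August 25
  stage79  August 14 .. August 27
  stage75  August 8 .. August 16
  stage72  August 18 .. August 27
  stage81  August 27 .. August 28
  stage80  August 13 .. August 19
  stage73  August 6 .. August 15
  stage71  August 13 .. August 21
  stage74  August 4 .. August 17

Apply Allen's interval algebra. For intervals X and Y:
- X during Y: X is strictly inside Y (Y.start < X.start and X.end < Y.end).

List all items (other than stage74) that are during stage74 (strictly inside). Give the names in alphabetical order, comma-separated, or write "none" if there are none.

stage73, stage75

Target stage74 = [August 4, August 17].
stage71 [August 13, August 21] → overlapped-by → no.
stage72 [August 18, August 27] → after → no.
stage73 [August 6, August 15] → during → yes.
stage75 [August 8, August 16] → during → yes.
stage76 [August 7, August 20] → overlapped-by → no.
stage77 [August 13, August 25] → overlapped-by → no.
stage78 [August 27, August 28] → after → no.
stage79 [August 14, August 27] → overlapped-by → no.
stage80 [August 13, August 19] → overlapped-by → no.
stage81 [August 27, August 28] → after → no.
Result: stage73, stage75.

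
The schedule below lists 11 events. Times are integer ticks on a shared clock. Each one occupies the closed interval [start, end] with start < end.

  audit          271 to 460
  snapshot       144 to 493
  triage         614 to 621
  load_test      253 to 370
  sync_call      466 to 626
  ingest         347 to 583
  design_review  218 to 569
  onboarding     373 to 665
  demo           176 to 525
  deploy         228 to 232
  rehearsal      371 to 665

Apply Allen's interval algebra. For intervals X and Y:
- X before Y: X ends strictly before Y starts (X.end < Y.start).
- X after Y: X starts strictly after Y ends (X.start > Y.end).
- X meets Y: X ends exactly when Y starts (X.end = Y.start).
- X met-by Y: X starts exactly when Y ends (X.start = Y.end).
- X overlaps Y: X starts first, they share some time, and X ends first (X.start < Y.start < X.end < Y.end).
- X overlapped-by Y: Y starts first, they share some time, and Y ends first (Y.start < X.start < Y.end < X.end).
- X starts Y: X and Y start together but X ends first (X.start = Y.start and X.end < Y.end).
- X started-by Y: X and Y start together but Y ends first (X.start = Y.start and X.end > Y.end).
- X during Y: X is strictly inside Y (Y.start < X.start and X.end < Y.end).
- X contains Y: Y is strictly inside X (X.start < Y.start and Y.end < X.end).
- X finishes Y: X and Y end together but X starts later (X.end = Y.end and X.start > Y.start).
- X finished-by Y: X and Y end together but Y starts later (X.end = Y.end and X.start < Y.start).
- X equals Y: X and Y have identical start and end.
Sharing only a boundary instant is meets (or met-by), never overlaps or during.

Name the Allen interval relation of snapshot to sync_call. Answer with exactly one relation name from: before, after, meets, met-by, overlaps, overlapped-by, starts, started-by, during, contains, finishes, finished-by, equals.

snapshot = [144, 493]; sync_call = [466, 626].
Compare endpoints: snapshot.start < sync_call.start, snapshot.start < sync_call.end, snapshot.end > sync_call.start, snapshot.end < sync_call.end.
That pattern is 'overlaps'.

overlaps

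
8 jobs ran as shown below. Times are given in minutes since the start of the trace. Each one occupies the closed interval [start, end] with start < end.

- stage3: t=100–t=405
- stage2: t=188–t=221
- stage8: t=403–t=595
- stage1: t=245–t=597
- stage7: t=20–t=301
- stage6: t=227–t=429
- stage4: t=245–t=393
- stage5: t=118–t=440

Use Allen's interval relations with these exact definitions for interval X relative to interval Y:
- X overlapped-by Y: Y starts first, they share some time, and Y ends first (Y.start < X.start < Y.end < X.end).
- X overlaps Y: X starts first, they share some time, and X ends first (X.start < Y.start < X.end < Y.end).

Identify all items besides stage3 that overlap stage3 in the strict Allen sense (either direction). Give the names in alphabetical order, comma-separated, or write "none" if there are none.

stage1, stage5, stage6, stage7, stage8

Target stage3 = [t=100, t=405].
stage1 [t=245, t=597] → overlapped-by → yes.
stage2 [t=188, t=221] → during → no.
stage4 [t=245, t=393] → during → no.
stage5 [t=118, t=440] → overlapped-by → yes.
stage6 [t=227, t=429] → overlapped-by → yes.
stage7 [t=20, t=301] → overlaps → yes.
stage8 [t=403, t=595] → overlapped-by → yes.
Result: stage1, stage5, stage6, stage7, stage8.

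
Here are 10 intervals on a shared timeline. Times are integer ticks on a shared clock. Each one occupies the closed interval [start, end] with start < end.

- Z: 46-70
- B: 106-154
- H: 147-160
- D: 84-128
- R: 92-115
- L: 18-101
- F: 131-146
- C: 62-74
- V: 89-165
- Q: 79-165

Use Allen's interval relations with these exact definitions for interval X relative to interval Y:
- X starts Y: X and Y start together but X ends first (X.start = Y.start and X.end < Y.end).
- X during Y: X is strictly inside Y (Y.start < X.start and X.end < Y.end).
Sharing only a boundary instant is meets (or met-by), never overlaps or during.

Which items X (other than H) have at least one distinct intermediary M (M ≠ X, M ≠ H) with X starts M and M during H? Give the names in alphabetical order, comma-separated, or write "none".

Target H = [147, 160].
Intermediaries M with M during H: none.
Union: none.

none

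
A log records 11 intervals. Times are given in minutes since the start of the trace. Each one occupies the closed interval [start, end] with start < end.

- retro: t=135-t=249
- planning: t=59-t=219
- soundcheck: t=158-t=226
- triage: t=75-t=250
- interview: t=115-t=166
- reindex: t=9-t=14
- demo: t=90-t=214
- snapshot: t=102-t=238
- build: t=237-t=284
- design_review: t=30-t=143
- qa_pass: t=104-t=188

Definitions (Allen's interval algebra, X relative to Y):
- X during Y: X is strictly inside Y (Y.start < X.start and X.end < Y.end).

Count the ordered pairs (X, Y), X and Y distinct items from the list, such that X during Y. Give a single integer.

Checking all 110 ordered pairs for relation 'during'; matching pairs in alphabetical order:
(demo, planning): demo during planning ✓
(demo, triage): demo during triage ✓
(interview, demo): interview during demo ✓
(interview, planning): interview during planning ✓
(interview, qa_pass): interview during qa_pass ✓
(interview, snapshot): interview during snapshot ✓
(interview, triage): interview during triage ✓
(qa_pass, demo): qa_pass during demo ✓
(qa_pass, planning): qa_pass during planning ✓
(qa_pass, snapshot): qa_pass during snapshot ✓
(qa_pass, triage): qa_pass during triage ✓
(retro, triage): retro during triage ✓
(snapshot, triage): snapshot during triage ✓
(soundcheck, retro): soundcheck during retro ✓
(soundcheck, snapshot): soundcheck during snapshot ✓
(soundcheck, triage): soundcheck during triage ✓
Count: 16.

16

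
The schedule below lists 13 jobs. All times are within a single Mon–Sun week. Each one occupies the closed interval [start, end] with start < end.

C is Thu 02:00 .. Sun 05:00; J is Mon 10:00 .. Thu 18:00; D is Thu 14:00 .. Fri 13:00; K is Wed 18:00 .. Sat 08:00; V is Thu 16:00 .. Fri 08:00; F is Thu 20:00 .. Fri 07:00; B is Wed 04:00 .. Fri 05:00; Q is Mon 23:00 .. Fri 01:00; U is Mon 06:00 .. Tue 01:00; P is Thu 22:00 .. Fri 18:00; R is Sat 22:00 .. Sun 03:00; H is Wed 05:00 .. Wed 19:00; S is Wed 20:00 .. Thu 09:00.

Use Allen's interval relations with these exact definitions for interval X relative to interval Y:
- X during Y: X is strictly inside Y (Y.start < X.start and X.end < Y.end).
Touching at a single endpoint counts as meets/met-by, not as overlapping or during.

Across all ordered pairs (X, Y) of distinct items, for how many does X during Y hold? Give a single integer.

19

Checking all 156 ordered pairs for relation 'during'; matching pairs in alphabetical order:
(D, C): D during C ✓
(D, K): D during K ✓
(F, C): F during C ✓
(F, D): F during D ✓
(F, K): F during K ✓
(F, V): F during V ✓
(H, B): H during B ✓
(H, J): H during J ✓
(H, Q): H during Q ✓
(P, C): P during C ✓
(P, K): P during K ✓
(R, C): R during C ✓
(S, B): S during B ✓
(S, J): S during J ✓
(S, K): S during K ✓
(S, Q): S during Q ✓
(V, C): V during C ✓
(V, D): V during D ✓
(V, K): V during K ✓
Count: 19.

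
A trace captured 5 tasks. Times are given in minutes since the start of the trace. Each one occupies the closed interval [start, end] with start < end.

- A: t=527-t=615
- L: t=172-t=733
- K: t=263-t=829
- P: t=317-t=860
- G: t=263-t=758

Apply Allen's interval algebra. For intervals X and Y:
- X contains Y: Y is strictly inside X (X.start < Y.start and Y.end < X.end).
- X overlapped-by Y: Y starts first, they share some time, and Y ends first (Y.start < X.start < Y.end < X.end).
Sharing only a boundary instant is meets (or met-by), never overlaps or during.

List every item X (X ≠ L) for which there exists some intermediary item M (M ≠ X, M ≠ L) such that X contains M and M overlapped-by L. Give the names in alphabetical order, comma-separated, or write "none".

none

Target L = [t=172, t=733].
Intermediaries M with M overlapped-by L: G, K, P.
Via G — items with X contains G: none.
Via K — items with X contains K: none.
Via P — items with X contains P: none.
Union: none.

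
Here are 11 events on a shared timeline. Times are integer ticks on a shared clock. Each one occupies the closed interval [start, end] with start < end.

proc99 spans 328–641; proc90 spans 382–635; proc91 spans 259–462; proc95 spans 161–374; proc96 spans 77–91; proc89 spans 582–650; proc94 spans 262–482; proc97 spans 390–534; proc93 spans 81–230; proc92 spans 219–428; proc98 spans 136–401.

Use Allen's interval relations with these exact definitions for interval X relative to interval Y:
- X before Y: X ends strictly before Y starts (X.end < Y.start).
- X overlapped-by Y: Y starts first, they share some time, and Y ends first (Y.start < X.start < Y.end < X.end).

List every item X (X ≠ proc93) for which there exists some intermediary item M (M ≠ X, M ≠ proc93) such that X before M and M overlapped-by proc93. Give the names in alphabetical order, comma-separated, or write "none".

proc96

Target proc93 = [81, 230].
Intermediaries M with M overlapped-by proc93: proc92, proc95, proc98.
Via proc92 — items with X before proc92: proc96.
Via proc95 — items with X before proc95: proc96.
Via proc98 — items with X before proc98: proc96.
Union: proc96.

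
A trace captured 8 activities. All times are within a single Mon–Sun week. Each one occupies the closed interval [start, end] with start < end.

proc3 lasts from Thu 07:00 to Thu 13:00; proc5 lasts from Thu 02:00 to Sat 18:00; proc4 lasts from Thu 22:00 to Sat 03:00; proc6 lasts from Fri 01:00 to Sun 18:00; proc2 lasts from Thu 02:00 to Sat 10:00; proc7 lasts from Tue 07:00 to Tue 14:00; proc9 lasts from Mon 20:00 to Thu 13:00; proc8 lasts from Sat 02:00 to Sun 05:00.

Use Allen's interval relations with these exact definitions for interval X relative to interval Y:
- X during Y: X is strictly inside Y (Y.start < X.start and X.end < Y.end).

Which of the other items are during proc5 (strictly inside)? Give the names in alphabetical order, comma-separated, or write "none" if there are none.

proc3, proc4

Target proc5 = [Thu 02:00, Sat 18:00].
proc2 [Thu 02:00, Sat 10:00] → starts → no.
proc3 [Thu 07:00, Thu 13:00] → during → yes.
proc4 [Thu 22:00, Sat 03:00] → during → yes.
proc6 [Fri 01:00, Sun 18:00] → overlapped-by → no.
proc7 [Tue 07:00, Tue 14:00] → before → no.
proc8 [Sat 02:00, Sun 05:00] → overlapped-by → no.
proc9 [Mon 20:00, Thu 13:00] → overlaps → no.
Result: proc3, proc4.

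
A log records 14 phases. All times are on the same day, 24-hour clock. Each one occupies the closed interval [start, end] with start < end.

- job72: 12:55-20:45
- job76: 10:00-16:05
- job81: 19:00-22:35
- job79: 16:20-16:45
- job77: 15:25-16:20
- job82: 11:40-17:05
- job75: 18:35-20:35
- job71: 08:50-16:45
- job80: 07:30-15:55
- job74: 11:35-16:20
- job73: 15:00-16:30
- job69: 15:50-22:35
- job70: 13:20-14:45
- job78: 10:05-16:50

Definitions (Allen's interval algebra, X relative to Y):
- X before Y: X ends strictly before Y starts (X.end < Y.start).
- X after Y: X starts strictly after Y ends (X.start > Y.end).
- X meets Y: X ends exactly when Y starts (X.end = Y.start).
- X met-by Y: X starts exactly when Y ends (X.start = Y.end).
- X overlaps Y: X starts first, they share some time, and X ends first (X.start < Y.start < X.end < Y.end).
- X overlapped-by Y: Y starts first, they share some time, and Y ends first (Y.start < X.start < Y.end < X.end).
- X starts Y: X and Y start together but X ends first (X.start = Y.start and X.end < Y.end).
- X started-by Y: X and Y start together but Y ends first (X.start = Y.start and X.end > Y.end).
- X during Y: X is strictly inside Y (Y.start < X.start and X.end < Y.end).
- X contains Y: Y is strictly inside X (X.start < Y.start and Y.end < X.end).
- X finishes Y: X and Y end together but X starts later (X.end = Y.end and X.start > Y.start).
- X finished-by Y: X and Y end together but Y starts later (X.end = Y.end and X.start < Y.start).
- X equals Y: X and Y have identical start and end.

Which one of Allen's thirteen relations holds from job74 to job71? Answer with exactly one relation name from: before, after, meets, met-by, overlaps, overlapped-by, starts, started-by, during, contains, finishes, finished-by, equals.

during

job74 = [11:35, 16:20]; job71 = [08:50, 16:45].
Compare endpoints: job74.start > job71.start, job74.start < job71.end, job74.end > job71.start, job74.end < job71.end.
That pattern is 'during'.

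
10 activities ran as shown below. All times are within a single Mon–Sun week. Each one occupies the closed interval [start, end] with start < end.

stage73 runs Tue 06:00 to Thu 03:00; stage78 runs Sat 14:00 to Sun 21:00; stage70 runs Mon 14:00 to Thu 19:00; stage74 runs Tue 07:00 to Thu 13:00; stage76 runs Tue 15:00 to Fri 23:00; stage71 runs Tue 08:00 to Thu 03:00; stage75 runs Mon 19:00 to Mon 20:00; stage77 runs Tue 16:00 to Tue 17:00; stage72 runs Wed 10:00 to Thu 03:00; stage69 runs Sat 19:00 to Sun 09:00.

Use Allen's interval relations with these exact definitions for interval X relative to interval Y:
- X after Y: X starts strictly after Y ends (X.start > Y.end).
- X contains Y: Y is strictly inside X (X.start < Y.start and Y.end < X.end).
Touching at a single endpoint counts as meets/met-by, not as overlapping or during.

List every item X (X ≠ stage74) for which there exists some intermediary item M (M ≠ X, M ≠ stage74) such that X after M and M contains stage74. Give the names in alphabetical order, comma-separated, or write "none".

stage69, stage78

Target stage74 = [Tue 07:00, Thu 13:00].
Intermediaries M with M contains stage74: stage70.
Via stage70 — items with X after stage70: stage69, stage78.
Union: stage69, stage78.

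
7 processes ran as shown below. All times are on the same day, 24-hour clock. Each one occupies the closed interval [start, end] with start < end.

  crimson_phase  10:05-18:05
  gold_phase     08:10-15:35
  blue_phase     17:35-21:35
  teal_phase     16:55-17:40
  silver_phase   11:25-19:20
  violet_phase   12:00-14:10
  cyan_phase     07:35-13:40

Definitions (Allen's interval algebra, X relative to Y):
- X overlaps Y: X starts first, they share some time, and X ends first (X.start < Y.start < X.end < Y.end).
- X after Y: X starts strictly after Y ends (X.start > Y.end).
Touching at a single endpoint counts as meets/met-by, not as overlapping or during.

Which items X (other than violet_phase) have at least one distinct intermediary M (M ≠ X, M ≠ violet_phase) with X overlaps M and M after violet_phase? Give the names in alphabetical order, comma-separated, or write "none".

Target violet_phase = [12:00, 14:10].
Intermediaries M with M after violet_phase: blue_phase, teal_phase.
Via blue_phase — items with X overlaps blue_phase: crimson_phase, silver_phase, teal_phase.
Via teal_phase — items with X overlaps teal_phase: none.
Union: crimson_phase, silver_phase, teal_phase.

crimson_phase, silver_phase, teal_phase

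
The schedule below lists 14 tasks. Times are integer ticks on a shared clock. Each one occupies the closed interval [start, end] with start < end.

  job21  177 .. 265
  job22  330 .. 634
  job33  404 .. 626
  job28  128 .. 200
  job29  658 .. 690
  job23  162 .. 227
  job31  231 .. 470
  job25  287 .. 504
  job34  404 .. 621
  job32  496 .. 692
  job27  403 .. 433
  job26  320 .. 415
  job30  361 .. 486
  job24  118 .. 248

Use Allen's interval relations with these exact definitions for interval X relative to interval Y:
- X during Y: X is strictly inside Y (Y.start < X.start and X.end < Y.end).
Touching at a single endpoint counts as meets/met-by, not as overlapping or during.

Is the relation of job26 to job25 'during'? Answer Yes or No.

job26 = [320, 415], job25 = [287, 504].
Actual relation of job26 to job25: during.
Asked whether 'during' holds → Yes.

Yes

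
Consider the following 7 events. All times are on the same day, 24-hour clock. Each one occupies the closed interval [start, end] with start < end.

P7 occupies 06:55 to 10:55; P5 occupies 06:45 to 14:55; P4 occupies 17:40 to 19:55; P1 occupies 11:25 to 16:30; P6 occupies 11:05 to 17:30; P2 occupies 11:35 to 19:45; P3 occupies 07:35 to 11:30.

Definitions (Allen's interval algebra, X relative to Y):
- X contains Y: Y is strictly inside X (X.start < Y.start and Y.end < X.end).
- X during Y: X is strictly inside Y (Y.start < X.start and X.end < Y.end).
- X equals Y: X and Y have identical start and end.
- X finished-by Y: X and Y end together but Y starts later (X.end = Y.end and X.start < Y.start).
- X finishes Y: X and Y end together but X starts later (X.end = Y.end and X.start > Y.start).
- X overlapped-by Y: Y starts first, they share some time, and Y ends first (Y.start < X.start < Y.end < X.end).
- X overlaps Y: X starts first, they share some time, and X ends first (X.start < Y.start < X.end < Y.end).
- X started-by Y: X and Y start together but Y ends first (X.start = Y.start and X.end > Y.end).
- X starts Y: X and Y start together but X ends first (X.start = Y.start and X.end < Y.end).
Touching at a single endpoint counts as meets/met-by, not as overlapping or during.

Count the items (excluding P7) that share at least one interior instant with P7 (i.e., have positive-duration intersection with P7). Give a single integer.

Target P7 = [06:55, 10:55].
P1 [11:25, 16:30] → after → no.
P2 [11:35, 19:45] → after → no.
P3 [07:35, 11:30] → overlapped-by → counts.
P4 [17:40, 19:55] → after → no.
P5 [06:45, 14:55] → contains → counts.
P6 [11:05, 17:30] → after → no.
Total: 2.

2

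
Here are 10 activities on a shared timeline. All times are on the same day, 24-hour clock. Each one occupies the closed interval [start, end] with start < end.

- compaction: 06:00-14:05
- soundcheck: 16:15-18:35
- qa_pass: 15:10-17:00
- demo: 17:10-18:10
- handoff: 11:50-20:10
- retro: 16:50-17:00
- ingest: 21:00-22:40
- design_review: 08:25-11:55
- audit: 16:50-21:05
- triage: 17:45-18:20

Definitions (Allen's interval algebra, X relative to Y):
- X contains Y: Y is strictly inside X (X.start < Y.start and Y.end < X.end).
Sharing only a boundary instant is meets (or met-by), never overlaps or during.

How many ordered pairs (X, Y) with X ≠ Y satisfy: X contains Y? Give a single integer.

Checking all 90 ordered pairs for relation 'contains'; matching pairs in alphabetical order:
(audit, demo): audit contains demo ✓
(audit, triage): audit contains triage ✓
(compaction, design_review): compaction contains design_review ✓
(handoff, demo): handoff contains demo ✓
(handoff, qa_pass): handoff contains qa_pass ✓
(handoff, retro): handoff contains retro ✓
(handoff, soundcheck): handoff contains soundcheck ✓
(handoff, triage): handoff contains triage ✓
(soundcheck, demo): soundcheck contains demo ✓
(soundcheck, retro): soundcheck contains retro ✓
(soundcheck, triage): soundcheck contains triage ✓
Count: 11.

11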